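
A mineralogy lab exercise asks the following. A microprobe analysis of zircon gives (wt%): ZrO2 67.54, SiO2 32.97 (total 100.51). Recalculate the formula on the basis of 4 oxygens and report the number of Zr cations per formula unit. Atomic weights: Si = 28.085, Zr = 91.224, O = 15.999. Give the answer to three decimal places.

ZrO2 (M=123.222): mol = 0.54812; Zr = 0.54812, O = 1.09624.
SiO2 (M=60.083): mol = 0.54874; Si = 0.54874, O = 1.09748.
ΣO = 2.19372; factor = 4/ΣO = 1.82339.
Zr apfu = 0.54812 × 1.82339 = 0.999.

0.999 Zr apfu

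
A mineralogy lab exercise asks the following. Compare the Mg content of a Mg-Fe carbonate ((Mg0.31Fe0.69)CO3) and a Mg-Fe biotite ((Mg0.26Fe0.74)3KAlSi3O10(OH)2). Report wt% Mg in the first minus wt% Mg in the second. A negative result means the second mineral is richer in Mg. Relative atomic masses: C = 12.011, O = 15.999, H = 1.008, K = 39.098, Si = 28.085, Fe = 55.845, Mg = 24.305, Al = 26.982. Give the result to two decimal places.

First mineral: 7.535 g Mg in 106.076 g formula = 7.10 wt% Mg.
Second mineral: 18.958 g Mg in 487.273 g formula = 3.89 wt% Mg.
7.10% − 3.89% gives a difference of 3.21 percentage points.

3.21 percentage points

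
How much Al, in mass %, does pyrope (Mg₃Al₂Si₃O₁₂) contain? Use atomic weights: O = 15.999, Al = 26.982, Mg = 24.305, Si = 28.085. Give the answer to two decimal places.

M(Mg₃Al₂Si₃O₁₂) = 403.122 g/mol.
Al contributes 2 × 26.982 = 53.964 g per mole.
53.964/403.122 = 0.1339 → 13.39%.

13.39 mass %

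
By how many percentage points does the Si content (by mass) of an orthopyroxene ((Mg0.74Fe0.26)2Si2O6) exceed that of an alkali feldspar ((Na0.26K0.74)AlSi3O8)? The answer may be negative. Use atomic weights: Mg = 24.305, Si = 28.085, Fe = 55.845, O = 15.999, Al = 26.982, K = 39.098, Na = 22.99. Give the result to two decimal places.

First mineral: 56.170 g Si in 217.175 g formula = 25.86 wt% Si.
Second mineral: 84.255 g Si in 274.139 g formula = 30.73 wt% Si.
25.86% − 30.73% gives a difference of -4.87 percentage points.

-4.87 percentage points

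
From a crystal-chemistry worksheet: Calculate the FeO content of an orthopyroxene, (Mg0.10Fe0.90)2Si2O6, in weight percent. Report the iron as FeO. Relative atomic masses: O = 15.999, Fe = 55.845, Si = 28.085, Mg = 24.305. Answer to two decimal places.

Molar mass of (Mg0.10Fe0.90)2Si2O6 = 0.20*24.305 + 1.80*55.845 + 2*28.085 + 6*15.999 = 257.546 g/mol.
Each formula unit contains 1.80 Fe, equivalent to 1.80/1 = 1.8000 mol FeO.
M(FeO) = 1×55.845 + 1×15.999 = 71.844 g/mol.
Mass of FeO per formula unit = 1.8000 × 71.844 = 129.319 g.
FeO wt% = 129.319 / 257.546 × 100 = 50.21%.

50.21 wt%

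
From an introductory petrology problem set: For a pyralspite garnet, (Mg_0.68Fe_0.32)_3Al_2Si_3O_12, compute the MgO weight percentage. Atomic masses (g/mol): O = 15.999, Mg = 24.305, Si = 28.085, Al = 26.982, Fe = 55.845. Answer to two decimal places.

M((Mg_0.68Fe_0.32)_3Al_2Si_3O_12) = 433.400 g/mol; M(MgO) = 40.304 g/mol.
Moles MgO per formula unit = 2.04 Mg ÷ 1 = 2.0400.
MgO fraction = (2.0400 × 40.304) / 433.400 = 82.220/433.400 = 0.1897.

18.97 wt%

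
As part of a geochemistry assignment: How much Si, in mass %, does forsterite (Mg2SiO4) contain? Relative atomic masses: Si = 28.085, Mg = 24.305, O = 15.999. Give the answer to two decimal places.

M(Mg2SiO4) = 140.691 g/mol.
Si contributes 1 × 28.085 = 28.085 g per mole.
28.085/140.691 = 0.1996 → 19.96%.

19.96 mass %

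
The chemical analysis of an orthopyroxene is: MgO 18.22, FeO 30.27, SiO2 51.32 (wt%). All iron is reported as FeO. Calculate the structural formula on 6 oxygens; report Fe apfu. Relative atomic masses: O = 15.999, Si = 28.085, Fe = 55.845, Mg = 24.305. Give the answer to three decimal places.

MgO: 18.22/40.304 = 0.45206 mol → 0.45206 mol Mg, 0.45206 mol O.
FeO: 30.27/71.844 = 0.42133 mol → 0.42133 mol Fe, 0.42133 mol O.
SiO2: 51.32/60.083 = 0.85415 mol → 0.85415 mol Si, 1.70830 mol O.
Total oxygen = 2.58169 mol. Normalization factor = 6/2.58169 = 2.32406.
Fe per 6 O = 0.42133 × 2.32406 = 0.979.

0.979 Fe apfu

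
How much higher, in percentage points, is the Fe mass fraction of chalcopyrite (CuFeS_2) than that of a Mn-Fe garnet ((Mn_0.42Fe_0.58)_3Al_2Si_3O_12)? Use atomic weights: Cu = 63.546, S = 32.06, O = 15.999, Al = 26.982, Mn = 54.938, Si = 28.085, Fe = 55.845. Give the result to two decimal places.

M(CuFeS_2) = 183.511 g/mol, so wt% Fe = 55.845/183.511 × 100 = 30.43%.
M((Mn_0.42Fe_0.58)_3Al_2Si_3O_12) = 496.599 g/mol, so wt% Fe = 97.170/496.599 × 100 = 19.57%.
30.43 − 19.57 = 10.86 pp.

10.86 percentage points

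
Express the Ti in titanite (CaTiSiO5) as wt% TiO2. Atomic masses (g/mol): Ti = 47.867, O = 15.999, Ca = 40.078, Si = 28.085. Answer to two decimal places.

40.74 wt%

M(CaTiSiO5) = 196.025 g/mol; M(TiO2) = 79.865 g/mol.
Moles TiO2 per formula unit = 1 Ti ÷ 1 = 1.0000.
TiO2 fraction = (1.0000 × 79.865) / 196.025 = 79.865/196.025 = 0.4074.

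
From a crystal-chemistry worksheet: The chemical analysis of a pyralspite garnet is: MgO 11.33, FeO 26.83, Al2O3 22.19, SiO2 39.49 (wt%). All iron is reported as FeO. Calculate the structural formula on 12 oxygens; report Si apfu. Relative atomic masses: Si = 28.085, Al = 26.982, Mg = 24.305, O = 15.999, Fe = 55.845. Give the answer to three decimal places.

3.008 Si apfu

11.33 wt% MgO ÷ 40.304 g/mol = 0.28111 mol, giving 0.28111 Mg and 0.28111 O.
26.83 wt% FeO ÷ 71.844 g/mol = 0.37345 mol, giving 0.37345 Fe and 0.37345 O.
22.19 wt% Al2O3 ÷ 101.961 g/mol = 0.21763 mol, giving 0.43526 Al and 0.65289 O.
39.49 wt% SiO2 ÷ 60.083 g/mol = 0.65726 mol, giving 0.65726 Si and 1.31452 O.
Oxygen sums to 2.62197; scaling by 12/2.62197 = 4.57671 puts the formula on 12 O.
Si: 0.65726 × 4.57671 = 3.008 atoms per formula unit.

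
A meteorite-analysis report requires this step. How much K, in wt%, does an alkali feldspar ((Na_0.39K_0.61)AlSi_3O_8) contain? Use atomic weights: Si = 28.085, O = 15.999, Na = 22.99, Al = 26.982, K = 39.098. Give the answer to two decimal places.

8.77 wt%

M((Na_0.39K_0.61)AlSi_3O_8) = 272.045 g/mol.
K contributes 0.61 × 39.098 = 23.850 g per mole.
23.850/272.045 = 0.0877 → 8.77%.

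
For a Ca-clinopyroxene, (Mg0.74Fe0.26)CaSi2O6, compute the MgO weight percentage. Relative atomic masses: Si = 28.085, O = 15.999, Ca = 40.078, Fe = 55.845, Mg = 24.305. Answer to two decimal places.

Formula mass = 224.747 g/mol.
0.74 Mg → 0.7400 mol MgO per formula unit; M(MgO) = 40.304, so MgO mass = 29.825 g.
29.825/224.747 × 100 = 13.27 wt%.

13.27 wt%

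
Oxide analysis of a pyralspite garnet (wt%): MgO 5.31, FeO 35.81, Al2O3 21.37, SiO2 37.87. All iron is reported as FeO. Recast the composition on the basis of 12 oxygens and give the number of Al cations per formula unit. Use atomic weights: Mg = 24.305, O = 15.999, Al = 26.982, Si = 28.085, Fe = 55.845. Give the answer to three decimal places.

MgO: 5.31/40.304 = 0.13175 mol → 0.13175 mol Mg, 0.13175 mol O.
FeO: 35.81/71.844 = 0.49844 mol → 0.49844 mol Fe, 0.49844 mol O.
Al2O3: 21.37/101.961 = 0.20959 mol → 0.41918 mol Al, 0.62877 mol O.
SiO2: 37.87/60.083 = 0.63029 mol → 0.63029 mol Si, 1.26058 mol O.
Total oxygen = 2.51954 mol. Normalization factor = 12/2.51954 = 4.76277.
Al per 12 O = 0.41918 × 4.76277 = 1.996.

1.996 Al apfu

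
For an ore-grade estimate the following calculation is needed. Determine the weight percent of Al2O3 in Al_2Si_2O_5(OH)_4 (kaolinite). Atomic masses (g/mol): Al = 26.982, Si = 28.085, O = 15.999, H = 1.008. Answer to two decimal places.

39.50 wt%

M(Al_2Si_2O_5(OH)_4) = 258.157 g/mol; M(Al2O3) = 101.961 g/mol.
Moles Al2O3 per formula unit = 2 Al ÷ 2 = 1.0000.
Al2O3 fraction = (1.0000 × 101.961) / 258.157 = 101.961/258.157 = 0.3950.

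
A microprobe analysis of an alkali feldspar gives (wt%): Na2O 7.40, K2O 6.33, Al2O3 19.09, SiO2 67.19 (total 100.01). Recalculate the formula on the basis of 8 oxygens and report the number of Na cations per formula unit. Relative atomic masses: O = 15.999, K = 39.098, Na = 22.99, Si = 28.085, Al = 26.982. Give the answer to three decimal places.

Na2O (M=61.979): mol = 0.11940; Na = 0.23880, O = 0.11940.
K2O (M=94.195): mol = 0.06720; K = 0.13440, O = 0.06720.
Al2O3 (M=101.961): mol = 0.18723; Al = 0.37446, O = 0.56169.
SiO2 (M=60.083): mol = 1.11829; Si = 1.11829, O = 2.23658.
ΣO = 2.98487; factor = 8/ΣO = 2.68018.
Na apfu = 0.23880 × 2.68018 = 0.640.

0.640 Na apfu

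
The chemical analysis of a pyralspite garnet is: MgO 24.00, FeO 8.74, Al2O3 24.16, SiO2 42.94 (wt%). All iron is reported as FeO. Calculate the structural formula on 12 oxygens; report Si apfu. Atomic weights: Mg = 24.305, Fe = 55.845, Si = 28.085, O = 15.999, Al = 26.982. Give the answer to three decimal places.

MgO: 24.00/40.304 = 0.59547 mol → 0.59547 mol Mg, 0.59547 mol O.
FeO: 8.74/71.844 = 0.12165 mol → 0.12165 mol Fe, 0.12165 mol O.
Al2O3: 24.16/101.961 = 0.23695 mol → 0.47390 mol Al, 0.71085 mol O.
SiO2: 42.94/60.083 = 0.71468 mol → 0.71468 mol Si, 1.42936 mol O.
Total oxygen = 2.85733 mol. Normalization factor = 12/2.85733 = 4.19972.
Si per 12 O = 0.71468 × 4.19972 = 3.001.

3.001 Si apfu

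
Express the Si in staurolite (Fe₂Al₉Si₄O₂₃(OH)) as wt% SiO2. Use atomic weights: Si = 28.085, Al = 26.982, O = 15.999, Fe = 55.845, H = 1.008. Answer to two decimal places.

28.21 wt%

M(Fe₂Al₉Si₄O₂₃(OH)) = 851.852 g/mol; M(SiO2) = 60.083 g/mol.
Moles SiO2 per formula unit = 4 Si ÷ 1 = 4.0000.
SiO2 fraction = (4.0000 × 60.083) / 851.852 = 240.332/851.852 = 0.2821.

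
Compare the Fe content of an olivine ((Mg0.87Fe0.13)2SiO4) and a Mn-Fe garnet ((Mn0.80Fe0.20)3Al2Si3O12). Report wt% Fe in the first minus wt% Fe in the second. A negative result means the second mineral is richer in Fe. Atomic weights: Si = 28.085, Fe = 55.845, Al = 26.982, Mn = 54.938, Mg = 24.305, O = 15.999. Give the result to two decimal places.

Fe in (Mg0.87Fe0.13)2SiO4: molar mass 148.891 g/mol; 0.26×55.845 = 14.520 g → 9.75 wt%.
Fe in (Mn0.80Fe0.20)3Al2Si3O12: molar mass 495.565 g/mol; 0.60×55.845 = 33.507 g → 6.76 wt%.
Difference = 9.75 − 6.76 = 2.99 percentage points.

2.99 percentage points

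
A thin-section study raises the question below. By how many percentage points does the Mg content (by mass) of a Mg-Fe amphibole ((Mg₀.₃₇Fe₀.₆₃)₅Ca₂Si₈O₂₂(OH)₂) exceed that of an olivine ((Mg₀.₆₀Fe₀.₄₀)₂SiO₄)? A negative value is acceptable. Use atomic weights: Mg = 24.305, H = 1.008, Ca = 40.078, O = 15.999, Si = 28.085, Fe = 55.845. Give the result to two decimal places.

M((Mg₀.₃₇Fe₀.₆₃)₅Ca₂Si₈O₂₂(OH)₂) = 911.704 g/mol, so wt% Mg = 44.964/911.704 × 100 = 4.93%.
M((Mg₀.₆₀Fe₀.₄₀)₂SiO₄) = 165.923 g/mol, so wt% Mg = 29.166/165.923 × 100 = 17.58%.
4.93 − 17.58 = -12.65 pp.

-12.65 percentage points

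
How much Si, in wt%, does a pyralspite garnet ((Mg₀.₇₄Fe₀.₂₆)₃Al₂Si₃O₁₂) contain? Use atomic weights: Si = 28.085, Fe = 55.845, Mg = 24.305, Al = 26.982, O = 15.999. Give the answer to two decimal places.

Formula mass = 2.22*24.305 + 0.78*55.845 + 2*26.982 + 3*28.085 + 12*15.999 = 427.723 g/mol, of which 84.255 g is Si.
So Si makes up 84.255/427.723 = 0.1970 of the mass, i.e. 19.70%.

19.70 wt%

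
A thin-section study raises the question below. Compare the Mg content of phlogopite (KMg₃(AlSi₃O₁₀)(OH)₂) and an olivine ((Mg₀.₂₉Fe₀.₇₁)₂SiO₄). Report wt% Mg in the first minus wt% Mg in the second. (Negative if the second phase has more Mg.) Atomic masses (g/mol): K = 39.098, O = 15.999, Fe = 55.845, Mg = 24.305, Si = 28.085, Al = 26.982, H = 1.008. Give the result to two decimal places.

9.87 percentage points

First mineral: 72.915 g Mg in 417.254 g formula = 17.47 wt% Mg.
Second mineral: 14.097 g Mg in 185.478 g formula = 7.60 wt% Mg.
17.47% − 7.60% gives a difference of 9.87 percentage points.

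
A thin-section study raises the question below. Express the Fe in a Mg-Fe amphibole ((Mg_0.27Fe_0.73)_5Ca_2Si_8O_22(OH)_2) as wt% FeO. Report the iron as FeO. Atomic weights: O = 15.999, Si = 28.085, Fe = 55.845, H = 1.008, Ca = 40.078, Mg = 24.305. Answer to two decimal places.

28.27 wt%

Molar mass of (Mg_0.27Fe_0.73)_5Ca_2Si_8O_22(OH)_2 = 1.35*24.305 + 3.65*55.845 + 2*40.078 + 8*28.085 + 24*15.999 + 2*1.008 = 927.474 g/mol.
Each formula unit contains 3.65 Fe, equivalent to 3.65/1 = 3.6500 mol FeO.
M(FeO) = 1×55.845 + 1×15.999 = 71.844 g/mol.
Mass of FeO per formula unit = 3.6500 × 71.844 = 262.231 g.
FeO wt% = 262.231 / 927.474 × 100 = 28.27%.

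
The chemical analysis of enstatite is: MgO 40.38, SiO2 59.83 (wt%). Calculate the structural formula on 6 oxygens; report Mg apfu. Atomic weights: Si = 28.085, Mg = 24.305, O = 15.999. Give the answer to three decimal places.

MgO: 40.38/40.304 = 1.00189 mol → 1.00189 mol Mg, 1.00189 mol O.
SiO2: 59.83/60.083 = 0.99579 mol → 0.99579 mol Si, 1.99158 mol O.
Total oxygen = 2.99347 mol. Normalization factor = 6/2.99347 = 2.00436.
Mg per 6 O = 1.00189 × 2.00436 = 2.008.

2.008 Mg apfu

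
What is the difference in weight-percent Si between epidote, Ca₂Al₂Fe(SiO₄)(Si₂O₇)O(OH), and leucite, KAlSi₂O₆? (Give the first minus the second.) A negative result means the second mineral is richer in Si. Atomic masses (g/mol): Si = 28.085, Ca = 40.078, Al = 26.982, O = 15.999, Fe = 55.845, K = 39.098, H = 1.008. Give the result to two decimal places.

Si in Ca₂Al₂Fe(SiO₄)(Si₂O₇)O(OH): molar mass 483.215 g/mol; 3×28.085 = 84.255 g → 17.44 wt%.
Si in KAlSi₂O₆: molar mass 218.244 g/mol; 2×28.085 = 56.170 g → 25.74 wt%.
Difference = 17.44 − 25.74 = -8.30 percentage points.

-8.30 percentage points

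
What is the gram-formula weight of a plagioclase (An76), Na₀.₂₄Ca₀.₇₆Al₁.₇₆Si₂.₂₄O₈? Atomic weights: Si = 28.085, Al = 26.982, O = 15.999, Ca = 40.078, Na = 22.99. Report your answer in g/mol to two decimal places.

274.37 g/mol

M = 0.24*22.99 + 0.76*40.078 + 1.76*26.982 + 2.24*28.085 + 8*15.999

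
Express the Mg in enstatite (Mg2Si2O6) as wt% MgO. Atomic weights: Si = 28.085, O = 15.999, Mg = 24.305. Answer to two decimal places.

40.15 wt%

Molar mass of Mg2Si2O6 = 2·24.305 + 2·28.085 + 6·15.999 = 200.774 g/mol.
Each formula unit contains 2 Mg, equivalent to 2/1 = 2.0000 mol MgO.
M(MgO) = 1×24.305 + 1×15.999 = 40.304 g/mol.
Mass of MgO per formula unit = 2.0000 × 40.304 = 80.608 g.
MgO wt% = 80.608 / 200.774 × 100 = 40.15%.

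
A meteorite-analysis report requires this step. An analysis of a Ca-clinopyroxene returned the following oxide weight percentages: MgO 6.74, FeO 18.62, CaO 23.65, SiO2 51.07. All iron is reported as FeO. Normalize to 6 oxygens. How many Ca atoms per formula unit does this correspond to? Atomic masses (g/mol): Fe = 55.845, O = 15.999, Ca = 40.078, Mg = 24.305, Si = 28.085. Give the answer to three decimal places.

6.74 wt% MgO ÷ 40.304 g/mol = 0.16723 mol, giving 0.16723 Mg and 0.16723 O.
18.62 wt% FeO ÷ 71.844 g/mol = 0.25917 mol, giving 0.25917 Fe and 0.25917 O.
23.65 wt% CaO ÷ 56.077 g/mol = 0.42174 mol, giving 0.42174 Ca and 0.42174 O.
51.07 wt% SiO2 ÷ 60.083 g/mol = 0.84999 mol, giving 0.84999 Si and 1.69998 O.
Oxygen sums to 2.54812; scaling by 6/2.54812 = 2.35468 puts the formula on 6 O.
Ca: 0.42174 × 2.35468 = 0.993 atoms per formula unit.

0.993 Ca apfu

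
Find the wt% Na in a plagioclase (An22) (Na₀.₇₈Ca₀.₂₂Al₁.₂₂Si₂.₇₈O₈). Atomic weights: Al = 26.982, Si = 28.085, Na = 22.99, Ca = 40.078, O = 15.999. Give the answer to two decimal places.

6.75 wt%

M(Na₀.₇₈Ca₀.₂₂Al₁.₂₂Si₂.₇₈O₈) = 265.736 g/mol.
Na contributes 0.78 × 22.99 = 17.932 g per mole.
17.932/265.736 = 0.0675 → 6.75%.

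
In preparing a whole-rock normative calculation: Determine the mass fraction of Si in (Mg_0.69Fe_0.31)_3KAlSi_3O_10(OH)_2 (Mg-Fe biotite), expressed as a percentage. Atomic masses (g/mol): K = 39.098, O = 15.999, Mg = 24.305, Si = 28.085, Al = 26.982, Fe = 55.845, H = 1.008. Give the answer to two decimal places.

18.87 mass %

M((Mg_0.69Fe_0.31)_3KAlSi_3O_10(OH)_2) = 446.586 g/mol.
Si contributes 3 × 28.085 = 84.255 g per mole.
84.255/446.586 = 0.1887 → 18.87%.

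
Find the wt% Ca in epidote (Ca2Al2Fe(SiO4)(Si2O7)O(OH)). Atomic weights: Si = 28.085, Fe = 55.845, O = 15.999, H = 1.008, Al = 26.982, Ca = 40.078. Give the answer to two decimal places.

M(Ca2Al2Fe(SiO4)(Si2O7)O(OH)) = 483.215 g/mol.
Ca contributes 2 × 40.078 = 80.156 g per mole.
80.156/483.215 = 0.1659 → 16.59%.

16.59 wt%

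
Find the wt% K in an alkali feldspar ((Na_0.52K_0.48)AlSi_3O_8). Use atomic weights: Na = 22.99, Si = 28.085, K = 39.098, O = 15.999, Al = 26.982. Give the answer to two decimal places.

6.95 wt%

Formula mass = 0.52×22.99 + 0.48×39.098 + 1×26.982 + 3×28.085 + 8×15.999 = 269.951 g/mol, of which 18.767 g is K.
So K makes up 18.767/269.951 = 0.0695 of the mass, i.e. 6.95%.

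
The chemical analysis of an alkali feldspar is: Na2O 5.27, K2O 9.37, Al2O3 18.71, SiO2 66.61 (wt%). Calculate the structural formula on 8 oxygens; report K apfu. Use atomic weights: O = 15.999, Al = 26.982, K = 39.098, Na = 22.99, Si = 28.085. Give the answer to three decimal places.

5.27 wt% Na2O ÷ 61.979 g/mol = 0.08503 mol, giving 0.17006 Na and 0.08503 O.
9.37 wt% K2O ÷ 94.195 g/mol = 0.09947 mol, giving 0.19894 K and 0.09947 O.
18.71 wt% Al2O3 ÷ 101.961 g/mol = 0.18350 mol, giving 0.36700 Al and 0.55050 O.
66.61 wt% SiO2 ÷ 60.083 g/mol = 1.10863 mol, giving 1.10863 Si and 2.21726 O.
Oxygen sums to 2.95226; scaling by 8/2.95226 = 2.70979 puts the formula on 8 O.
K: 0.19894 × 2.70979 = 0.539 atoms per formula unit.

0.539 K apfu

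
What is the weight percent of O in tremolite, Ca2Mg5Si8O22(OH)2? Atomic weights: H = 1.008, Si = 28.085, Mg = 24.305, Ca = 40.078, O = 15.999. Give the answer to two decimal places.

47.27 wt%

M(Ca2Mg5Si8O22(OH)2) = 812.353 g/mol.
O contributes 24 × 15.999 = 383.976 g per mole.
383.976/812.353 = 0.4727 → 47.27%.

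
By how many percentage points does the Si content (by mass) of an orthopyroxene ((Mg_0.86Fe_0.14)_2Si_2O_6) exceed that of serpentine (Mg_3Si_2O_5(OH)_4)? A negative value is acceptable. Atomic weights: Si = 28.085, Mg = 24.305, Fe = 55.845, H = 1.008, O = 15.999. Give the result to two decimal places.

6.53 percentage points

M((Mg_0.86Fe_0.14)_2Si_2O_6) = 209.605 g/mol, so wt% Si = 56.170/209.605 × 100 = 26.80%.
M(Mg_3Si_2O_5(OH)_4) = 277.108 g/mol, so wt% Si = 56.170/277.108 × 100 = 20.27%.
26.80 − 20.27 = 6.53 pp.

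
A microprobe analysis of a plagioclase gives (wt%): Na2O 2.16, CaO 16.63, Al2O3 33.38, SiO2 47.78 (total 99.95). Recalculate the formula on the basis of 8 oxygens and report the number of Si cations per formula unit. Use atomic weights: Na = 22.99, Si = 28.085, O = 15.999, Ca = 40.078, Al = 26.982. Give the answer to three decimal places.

Na2O (M=61.979): mol = 0.03485; Na = 0.06970, O = 0.03485.
CaO (M=56.077): mol = 0.29656; Ca = 0.29656, O = 0.29656.
Al2O3 (M=101.961): mol = 0.32738; Al = 0.65476, O = 0.98214.
SiO2 (M=60.083): mol = 0.79523; Si = 0.79523, O = 1.59046.
ΣO = 2.90401; factor = 8/ΣO = 2.75481.
Si apfu = 0.79523 × 2.75481 = 2.191.

2.191 Si apfu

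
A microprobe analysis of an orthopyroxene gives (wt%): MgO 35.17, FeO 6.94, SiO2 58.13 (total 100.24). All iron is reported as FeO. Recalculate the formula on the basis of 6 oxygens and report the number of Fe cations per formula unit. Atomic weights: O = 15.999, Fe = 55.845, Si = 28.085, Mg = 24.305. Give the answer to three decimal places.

MgO: 35.17/40.304 = 0.87262 mol → 0.87262 mol Mg, 0.87262 mol O.
FeO: 6.94/71.844 = 0.09660 mol → 0.09660 mol Fe, 0.09660 mol O.
SiO2: 58.13/60.083 = 0.96749 mol → 0.96749 mol Si, 1.93498 mol O.
Total oxygen = 2.90420 mol. Normalization factor = 6/2.90420 = 2.06597.
Fe per 6 O = 0.09660 × 2.06597 = 0.200.

0.200 Fe apfu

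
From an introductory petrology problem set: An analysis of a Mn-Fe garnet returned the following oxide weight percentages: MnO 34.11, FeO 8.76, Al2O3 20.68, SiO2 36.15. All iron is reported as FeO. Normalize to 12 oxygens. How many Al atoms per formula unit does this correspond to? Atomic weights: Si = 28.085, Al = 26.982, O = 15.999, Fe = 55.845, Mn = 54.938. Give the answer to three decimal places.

34.11 wt% MnO ÷ 70.937 g/mol = 0.48085 mol, giving 0.48085 Mn and 0.48085 O.
8.76 wt% FeO ÷ 71.844 g/mol = 0.12193 mol, giving 0.12193 Fe and 0.12193 O.
20.68 wt% Al2O3 ÷ 101.961 g/mol = 0.20282 mol, giving 0.40564 Al and 0.60846 O.
36.15 wt% SiO2 ÷ 60.083 g/mol = 0.60167 mol, giving 0.60167 Si and 1.20334 O.
Oxygen sums to 2.41458; scaling by 12/2.41458 = 4.96981 puts the formula on 12 O.
Al: 0.40564 × 4.96981 = 2.016 atoms per formula unit.

2.016 Al apfu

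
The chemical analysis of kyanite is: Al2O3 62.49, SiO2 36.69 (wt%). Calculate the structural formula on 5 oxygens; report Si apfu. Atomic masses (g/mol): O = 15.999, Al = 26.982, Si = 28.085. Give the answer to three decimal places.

0.998 Si apfu

62.49 wt% Al2O3 ÷ 101.961 g/mol = 0.61288 mol, giving 1.22576 Al and 1.83864 O.
36.69 wt% SiO2 ÷ 60.083 g/mol = 0.61066 mol, giving 0.61066 Si and 1.22132 O.
Oxygen sums to 3.05996; scaling by 5/3.05996 = 1.63401 puts the formula on 5 O.
Si: 0.61066 × 1.63401 = 0.998 atoms per formula unit.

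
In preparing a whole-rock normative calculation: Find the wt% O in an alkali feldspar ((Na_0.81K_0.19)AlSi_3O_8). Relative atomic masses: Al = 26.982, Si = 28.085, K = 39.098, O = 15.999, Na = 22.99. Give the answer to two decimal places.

48.25 mass %

M((Na_0.81K_0.19)AlSi_3O_8) = 265.280 g/mol.
O contributes 8 × 15.999 = 127.992 g per mole.
127.992/265.280 = 0.4825 → 48.25%.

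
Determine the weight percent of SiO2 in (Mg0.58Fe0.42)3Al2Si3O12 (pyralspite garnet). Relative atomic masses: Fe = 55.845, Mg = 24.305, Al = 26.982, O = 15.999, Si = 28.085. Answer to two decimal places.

Molar mass of (Mg0.58Fe0.42)3Al2Si3O12 = 1.74*24.305 + 1.26*55.845 + 2*26.982 + 3*28.085 + 12*15.999 = 442.862 g/mol.
Each formula unit contains 3 Si, equivalent to 3/1 = 3.0000 mol SiO2.
M(SiO2) = 1×28.085 + 2×15.999 = 60.083 g/mol.
Mass of SiO2 per formula unit = 3.0000 × 60.083 = 180.249 g.
SiO2 wt% = 180.249 / 442.862 × 100 = 40.70%.

40.70 wt%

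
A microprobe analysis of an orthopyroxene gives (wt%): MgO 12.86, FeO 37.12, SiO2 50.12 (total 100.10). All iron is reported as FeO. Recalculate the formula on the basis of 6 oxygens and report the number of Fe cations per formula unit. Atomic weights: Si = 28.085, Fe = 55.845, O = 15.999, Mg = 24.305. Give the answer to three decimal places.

1.238 Fe apfu

12.86 wt% MgO ÷ 40.304 g/mol = 0.31908 mol, giving 0.31908 Mg and 0.31908 O.
37.12 wt% FeO ÷ 71.844 g/mol = 0.51668 mol, giving 0.51668 Fe and 0.51668 O.
50.12 wt% SiO2 ÷ 60.083 g/mol = 0.83418 mol, giving 0.83418 Si and 1.66836 O.
Oxygen sums to 2.50412; scaling by 6/2.50412 = 2.39605 puts the formula on 6 O.
Fe: 0.51668 × 2.39605 = 1.238 atoms per formula unit.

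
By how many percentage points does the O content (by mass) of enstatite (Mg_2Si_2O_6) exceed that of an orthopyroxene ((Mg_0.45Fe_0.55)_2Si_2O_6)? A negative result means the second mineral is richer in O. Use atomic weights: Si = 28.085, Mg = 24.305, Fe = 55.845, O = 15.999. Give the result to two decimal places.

7.04 percentage points

First mineral: 95.994 g O in 200.774 g formula = 47.81 wt% O.
Second mineral: 95.994 g O in 235.468 g formula = 40.77 wt% O.
47.81% − 40.77% gives a difference of 7.04 percentage points.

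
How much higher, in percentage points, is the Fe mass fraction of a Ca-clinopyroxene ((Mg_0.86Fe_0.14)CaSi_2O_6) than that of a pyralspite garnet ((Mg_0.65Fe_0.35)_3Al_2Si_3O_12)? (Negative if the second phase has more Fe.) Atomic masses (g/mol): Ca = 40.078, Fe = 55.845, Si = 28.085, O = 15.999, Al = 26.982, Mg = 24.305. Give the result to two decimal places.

-9.90 percentage points

M((Mg_0.86Fe_0.14)CaSi_2O_6) = 220.963 g/mol, so wt% Fe = 7.818/220.963 × 100 = 3.54%.
M((Mg_0.65Fe_0.35)_3Al_2Si_3O_12) = 436.239 g/mol, so wt% Fe = 58.637/436.239 × 100 = 13.44%.
3.54 − 13.44 = -9.90 pp.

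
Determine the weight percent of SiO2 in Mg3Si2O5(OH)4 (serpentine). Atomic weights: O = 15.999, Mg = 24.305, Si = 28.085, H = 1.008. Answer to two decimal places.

M(Mg3Si2O5(OH)4) = 277.108 g/mol; M(SiO2) = 60.083 g/mol.
Moles SiO2 per formula unit = 2 Si ÷ 1 = 2.0000.
SiO2 fraction = (2.0000 × 60.083) / 277.108 = 120.166/277.108 = 0.4336.

43.36 wt%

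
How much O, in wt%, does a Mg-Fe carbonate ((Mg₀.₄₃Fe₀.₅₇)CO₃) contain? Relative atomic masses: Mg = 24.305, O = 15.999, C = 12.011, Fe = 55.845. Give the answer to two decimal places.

Formula mass = 0.43·24.305 + 0.57·55.845 + 1·12.011 + 3·15.999 = 102.291 g/mol, of which 47.997 g is O.
So O makes up 47.997/102.291 = 0.4692 of the mass, i.e. 46.92%.

46.92 wt%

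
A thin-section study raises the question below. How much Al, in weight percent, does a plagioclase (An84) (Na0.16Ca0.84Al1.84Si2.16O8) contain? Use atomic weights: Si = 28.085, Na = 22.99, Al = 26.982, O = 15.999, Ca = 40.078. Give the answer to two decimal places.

M(Na0.16Ca0.84Al1.84Si2.16O8) = 275.646 g/mol.
Al contributes 1.84 × 26.982 = 49.647 g per mole.
49.647/275.646 = 0.1801 → 18.01%.

18.01 weight percent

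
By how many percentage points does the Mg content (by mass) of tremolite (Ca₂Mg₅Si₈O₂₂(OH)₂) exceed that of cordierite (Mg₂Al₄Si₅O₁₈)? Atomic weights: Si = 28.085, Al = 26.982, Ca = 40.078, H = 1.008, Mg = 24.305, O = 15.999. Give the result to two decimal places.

First mineral: 121.525 g Mg in 812.353 g formula = 14.96 wt% Mg.
Second mineral: 48.610 g Mg in 584.945 g formula = 8.31 wt% Mg.
14.96% − 8.31% gives a difference of 6.65 percentage points.

6.65 percentage points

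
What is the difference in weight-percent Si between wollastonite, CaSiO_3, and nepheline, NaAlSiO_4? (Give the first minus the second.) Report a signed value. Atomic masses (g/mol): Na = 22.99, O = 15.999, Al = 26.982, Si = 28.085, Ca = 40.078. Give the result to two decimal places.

4.41 percentage points

M(CaSiO_3) = 116.160 g/mol, so wt% Si = 28.085/116.160 × 100 = 24.18%.
M(NaAlSiO_4) = 142.053 g/mol, so wt% Si = 28.085/142.053 × 100 = 19.77%.
24.18 − 19.77 = 4.41 pp.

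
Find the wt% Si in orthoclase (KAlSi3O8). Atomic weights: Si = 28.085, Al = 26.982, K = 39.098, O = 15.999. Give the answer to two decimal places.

Formula mass = 1·39.098 + 1·26.982 + 3·28.085 + 8·15.999 = 278.327 g/mol, of which 84.255 g is Si.
So Si makes up 84.255/278.327 = 0.3027 of the mass, i.e. 30.27%.

30.27 weight percent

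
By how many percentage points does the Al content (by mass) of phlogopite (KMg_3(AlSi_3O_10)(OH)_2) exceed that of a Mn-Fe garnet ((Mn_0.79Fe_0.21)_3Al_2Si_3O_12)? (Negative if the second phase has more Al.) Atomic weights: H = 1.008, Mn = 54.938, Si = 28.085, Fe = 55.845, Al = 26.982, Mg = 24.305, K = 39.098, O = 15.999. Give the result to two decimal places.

M(KMg_3(AlSi_3O_10)(OH)_2) = 417.254 g/mol, so wt% Al = 26.982/417.254 × 100 = 6.47%.
M((Mn_0.79Fe_0.21)_3Al_2Si_3O_12) = 495.592 g/mol, so wt% Al = 53.964/495.592 × 100 = 10.89%.
6.47 − 10.89 = -4.42 pp.

-4.42 percentage points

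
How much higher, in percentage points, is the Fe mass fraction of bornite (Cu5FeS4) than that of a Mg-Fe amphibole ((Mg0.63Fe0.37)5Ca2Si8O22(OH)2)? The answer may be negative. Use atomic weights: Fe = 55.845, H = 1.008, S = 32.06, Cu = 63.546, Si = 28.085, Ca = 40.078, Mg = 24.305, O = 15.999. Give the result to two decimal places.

First mineral: 55.845 g Fe in 501.815 g formula = 11.13 wt% Fe.
Second mineral: 103.313 g Fe in 870.702 g formula = 11.87 wt% Fe.
11.13% − 11.87% gives a difference of -0.74 percentage points.

-0.74 percentage points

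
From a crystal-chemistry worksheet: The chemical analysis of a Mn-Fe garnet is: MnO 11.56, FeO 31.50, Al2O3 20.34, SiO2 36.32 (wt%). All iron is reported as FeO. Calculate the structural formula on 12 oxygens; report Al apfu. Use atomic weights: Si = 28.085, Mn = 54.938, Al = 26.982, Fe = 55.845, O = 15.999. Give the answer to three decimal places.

1.988 Al apfu

MnO (M=70.937): mol = 0.16296; Mn = 0.16296, O = 0.16296.
FeO (M=71.844): mol = 0.43845; Fe = 0.43845, O = 0.43845.
Al2O3 (M=101.961): mol = 0.19949; Al = 0.39898, O = 0.59847.
SiO2 (M=60.083): mol = 0.60450; Si = 0.60450, O = 1.20900.
ΣO = 2.40888; factor = 12/ΣO = 4.98157.
Al apfu = 0.39898 × 4.98157 = 1.988.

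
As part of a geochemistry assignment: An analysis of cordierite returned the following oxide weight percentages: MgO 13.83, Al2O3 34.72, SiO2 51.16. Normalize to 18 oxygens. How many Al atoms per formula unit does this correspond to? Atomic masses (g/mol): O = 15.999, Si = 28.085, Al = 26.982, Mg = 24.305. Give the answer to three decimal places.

3.996 Al apfu

13.83 wt% MgO ÷ 40.304 g/mol = 0.34314 mol, giving 0.34314 Mg and 0.34314 O.
34.72 wt% Al2O3 ÷ 101.961 g/mol = 0.34052 mol, giving 0.68104 Al and 1.02156 O.
51.16 wt% SiO2 ÷ 60.083 g/mol = 0.85149 mol, giving 0.85149 Si and 1.70298 O.
Oxygen sums to 3.06768; scaling by 18/3.06768 = 5.86763 puts the formula on 18 O.
Al: 0.68104 × 5.86763 = 3.996 atoms per formula unit.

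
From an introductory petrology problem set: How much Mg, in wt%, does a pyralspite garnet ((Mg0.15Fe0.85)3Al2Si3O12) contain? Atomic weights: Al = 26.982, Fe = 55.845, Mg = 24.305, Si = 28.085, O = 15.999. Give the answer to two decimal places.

Molar mass of (Mg0.15Fe0.85)3Al2Si3O12: 0.45×24.305 + 2.55×55.845 + 2×26.982 + 3×28.085 + 12×15.999 = 483.549 g/mol.
Mass of Mg per formula unit: 0.45 × 24.305 = 10.937 g.
Weight fraction Mg = 10.937 / 483.549 = 0.0226.

2.26 wt%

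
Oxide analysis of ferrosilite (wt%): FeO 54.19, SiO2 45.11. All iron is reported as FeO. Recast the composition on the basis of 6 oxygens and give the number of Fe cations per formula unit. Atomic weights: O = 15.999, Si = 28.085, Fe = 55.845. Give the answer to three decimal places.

2.006 Fe apfu

54.19 wt% FeO ÷ 71.844 g/mol = 0.75427 mol, giving 0.75427 Fe and 0.75427 O.
45.11 wt% SiO2 ÷ 60.083 g/mol = 0.75079 mol, giving 0.75079 Si and 1.50158 O.
Oxygen sums to 2.25585; scaling by 6/2.25585 = 2.65975 puts the formula on 6 O.
Fe: 0.75427 × 2.65975 = 2.006 atoms per formula unit.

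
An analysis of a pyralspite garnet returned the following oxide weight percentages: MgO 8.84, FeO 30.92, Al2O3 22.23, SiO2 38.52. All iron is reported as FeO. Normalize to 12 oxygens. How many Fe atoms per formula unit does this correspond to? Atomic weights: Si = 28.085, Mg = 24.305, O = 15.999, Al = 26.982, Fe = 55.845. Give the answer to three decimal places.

8.84 wt% MgO ÷ 40.304 g/mol = 0.21933 mol, giving 0.21933 Mg and 0.21933 O.
30.92 wt% FeO ÷ 71.844 g/mol = 0.43038 mol, giving 0.43038 Fe and 0.43038 O.
22.23 wt% Al2O3 ÷ 101.961 g/mol = 0.21802 mol, giving 0.43604 Al and 0.65406 O.
38.52 wt% SiO2 ÷ 60.083 g/mol = 0.64111 mol, giving 0.64111 Si and 1.28222 O.
Oxygen sums to 2.58599; scaling by 12/2.58599 = 4.64039 puts the formula on 12 O.
Fe: 0.43038 × 4.64039 = 1.997 atoms per formula unit.

1.997 Fe apfu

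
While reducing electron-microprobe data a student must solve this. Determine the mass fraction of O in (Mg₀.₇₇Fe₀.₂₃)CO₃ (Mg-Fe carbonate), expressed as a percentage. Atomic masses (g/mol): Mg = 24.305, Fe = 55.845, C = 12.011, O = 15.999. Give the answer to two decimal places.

52.42 mass %

Molar mass of (Mg₀.₇₇Fe₀.₂₃)CO₃: 0.77·24.305 + 0.23·55.845 + 1·12.011 + 3·15.999 = 91.567 g/mol.
Mass of O per formula unit: 3 × 15.999 = 47.997 g.
Weight fraction O = 47.997 / 91.567 = 0.5242.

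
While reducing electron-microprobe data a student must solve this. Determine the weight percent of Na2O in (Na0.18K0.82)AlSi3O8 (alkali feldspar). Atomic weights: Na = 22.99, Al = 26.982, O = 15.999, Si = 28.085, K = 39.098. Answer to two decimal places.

2.03 wt%

Formula mass = 275.428 g/mol.
0.18 Na → 0.0900 mol Na2O per formula unit; M(Na2O) = 61.979, so Na2O mass = 5.578 g.
5.578/275.428 × 100 = 2.03 wt%.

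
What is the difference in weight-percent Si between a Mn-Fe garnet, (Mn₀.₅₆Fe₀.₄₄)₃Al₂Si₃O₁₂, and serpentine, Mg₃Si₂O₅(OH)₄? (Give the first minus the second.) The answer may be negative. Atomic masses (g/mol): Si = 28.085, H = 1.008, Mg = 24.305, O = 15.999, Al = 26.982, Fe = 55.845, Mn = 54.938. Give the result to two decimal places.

Si in (Mn₀.₅₆Fe₀.₄₄)₃Al₂Si₃O₁₂: molar mass 496.218 g/mol; 3×28.085 = 84.255 g → 16.98 wt%.
Si in Mg₃Si₂O₅(OH)₄: molar mass 277.108 g/mol; 2×28.085 = 56.170 g → 20.27 wt%.
Difference = 16.98 − 20.27 = -3.29 percentage points.

-3.29 percentage points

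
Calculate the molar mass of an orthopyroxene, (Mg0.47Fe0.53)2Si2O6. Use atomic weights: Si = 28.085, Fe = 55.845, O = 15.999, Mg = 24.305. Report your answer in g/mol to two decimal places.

The formula mass is the sum 0.94·24.305 + 1.06·55.845 + 2·28.085 + 6·15.999.

234.21 g/mol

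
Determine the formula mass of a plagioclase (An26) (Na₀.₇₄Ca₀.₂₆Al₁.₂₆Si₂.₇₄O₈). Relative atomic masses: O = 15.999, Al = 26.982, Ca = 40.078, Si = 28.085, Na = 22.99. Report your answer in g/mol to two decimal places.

266.38 g/mol

Na: 0.74 × 22.99 = 17.0126
Ca: 0.26 × 40.078 = 10.4203
Al: 1.26 × 26.982 = 33.9973
Si: 2.74 × 28.085 = 76.9529
O: 8 × 15.999 = 127.9920
Summing the contributions gives the formula mass.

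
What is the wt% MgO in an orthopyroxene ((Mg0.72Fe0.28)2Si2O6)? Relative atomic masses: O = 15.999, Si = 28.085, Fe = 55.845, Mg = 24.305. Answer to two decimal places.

Molar mass of (Mg0.72Fe0.28)2Si2O6 = 1.44×24.305 + 0.56×55.845 + 2×28.085 + 6×15.999 = 218.436 g/mol.
Each formula unit contains 1.44 Mg, equivalent to 1.44/1 = 1.4400 mol MgO.
M(MgO) = 1×24.305 + 1×15.999 = 40.304 g/mol.
Mass of MgO per formula unit = 1.4400 × 40.304 = 58.038 g.
MgO wt% = 58.038 / 218.436 × 100 = 26.57%.

26.57 wt%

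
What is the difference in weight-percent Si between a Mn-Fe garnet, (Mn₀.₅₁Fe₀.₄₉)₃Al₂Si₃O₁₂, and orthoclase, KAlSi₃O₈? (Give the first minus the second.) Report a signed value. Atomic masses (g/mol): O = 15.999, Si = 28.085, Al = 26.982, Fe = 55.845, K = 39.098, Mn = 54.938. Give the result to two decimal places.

Si in (Mn₀.₅₁Fe₀.₄₉)₃Al₂Si₃O₁₂: molar mass 496.354 g/mol; 3×28.085 = 84.255 g → 16.97 wt%.
Si in KAlSi₃O₈: molar mass 278.327 g/mol; 3×28.085 = 84.255 g → 30.27 wt%.
Difference = 16.97 − 30.27 = -13.30 percentage points.

-13.30 percentage points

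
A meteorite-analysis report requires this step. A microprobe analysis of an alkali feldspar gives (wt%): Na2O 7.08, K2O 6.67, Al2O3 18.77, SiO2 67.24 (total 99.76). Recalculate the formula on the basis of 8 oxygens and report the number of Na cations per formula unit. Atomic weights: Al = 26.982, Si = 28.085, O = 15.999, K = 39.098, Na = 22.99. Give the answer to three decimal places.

Na2O: 7.08/61.979 = 0.11423 mol → 0.22846 mol Na, 0.11423 mol O.
K2O: 6.67/94.195 = 0.07081 mol → 0.14162 mol K, 0.07081 mol O.
Al2O3: 18.77/101.961 = 0.18409 mol → 0.36818 mol Al, 0.55227 mol O.
SiO2: 67.24/60.083 = 1.11912 mol → 1.11912 mol Si, 2.23824 mol O.
Total oxygen = 2.97555 mol. Normalization factor = 8/2.97555 = 2.68858.
Na per 8 O = 0.22846 × 2.68858 = 0.614.

0.614 Na apfu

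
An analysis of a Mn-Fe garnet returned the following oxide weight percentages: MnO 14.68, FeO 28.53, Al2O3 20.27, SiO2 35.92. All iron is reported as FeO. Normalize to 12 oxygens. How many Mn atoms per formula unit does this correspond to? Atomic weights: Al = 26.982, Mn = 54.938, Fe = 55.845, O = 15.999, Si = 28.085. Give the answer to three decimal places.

MnO (M=70.937): mol = 0.20694; Mn = 0.20694, O = 0.20694.
FeO (M=71.844): mol = 0.39711; Fe = 0.39711, O = 0.39711.
Al2O3 (M=101.961): mol = 0.19880; Al = 0.39760, O = 0.59640.
SiO2 (M=60.083): mol = 0.59784; Si = 0.59784, O = 1.19568.
ΣO = 2.39613; factor = 12/ΣO = 5.00808.
Mn apfu = 0.20694 × 5.00808 = 1.036.

1.036 Mn apfu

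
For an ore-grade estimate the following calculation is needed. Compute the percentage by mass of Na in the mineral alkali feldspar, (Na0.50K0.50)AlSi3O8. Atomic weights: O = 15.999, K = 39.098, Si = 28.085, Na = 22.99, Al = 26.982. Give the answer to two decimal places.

Formula mass = 0.50×22.99 + 0.50×39.098 + 1×26.982 + 3×28.085 + 8×15.999 = 270.273 g/mol, of which 11.495 g is Na.
So Na makes up 11.495/270.273 = 0.0425 of the mass, i.e. 4.25%.

4.25 weight percent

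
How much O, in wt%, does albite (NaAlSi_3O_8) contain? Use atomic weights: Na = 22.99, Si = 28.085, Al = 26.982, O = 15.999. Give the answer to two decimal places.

Molar mass of NaAlSi_3O_8: 1·22.99 + 1·26.982 + 3·28.085 + 8·15.999 = 262.219 g/mol.
Mass of O per formula unit: 8 × 15.999 = 127.992 g.
Weight fraction O = 127.992 / 262.219 = 0.4881.

48.81 wt%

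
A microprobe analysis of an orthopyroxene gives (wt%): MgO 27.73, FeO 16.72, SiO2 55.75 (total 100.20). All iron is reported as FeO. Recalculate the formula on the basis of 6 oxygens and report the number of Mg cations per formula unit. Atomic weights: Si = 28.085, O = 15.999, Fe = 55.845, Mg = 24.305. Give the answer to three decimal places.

1.487 Mg apfu

MgO (M=40.304): mol = 0.68802; Mg = 0.68802, O = 0.68802.
FeO (M=71.844): mol = 0.23273; Fe = 0.23273, O = 0.23273.
SiO2 (M=60.083): mol = 0.92788; Si = 0.92788, O = 1.85576.
ΣO = 2.77651; factor = 6/ΣO = 2.16099.
Mg apfu = 0.68802 × 2.16099 = 1.487.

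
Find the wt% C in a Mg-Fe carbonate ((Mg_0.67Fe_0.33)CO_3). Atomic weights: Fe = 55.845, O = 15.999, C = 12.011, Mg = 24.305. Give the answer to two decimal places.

12.68 mass %

M((Mg_0.67Fe_0.33)CO_3) = 94.721 g/mol.
C contributes 1 × 12.011 = 12.011 g per mole.
12.011/94.721 = 0.1268 → 12.68%.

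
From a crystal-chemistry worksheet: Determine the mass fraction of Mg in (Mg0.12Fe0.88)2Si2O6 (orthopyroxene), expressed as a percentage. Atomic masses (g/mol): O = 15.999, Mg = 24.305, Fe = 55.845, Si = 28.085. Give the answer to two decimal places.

2.28 weight percent

Molar mass of (Mg0.12Fe0.88)2Si2O6: 0.24·24.305 + 1.76·55.845 + 2·28.085 + 6·15.999 = 256.284 g/mol.
Mass of Mg per formula unit: 0.24 × 24.305 = 5.833 g.
Weight fraction Mg = 5.833 / 256.284 = 0.0228.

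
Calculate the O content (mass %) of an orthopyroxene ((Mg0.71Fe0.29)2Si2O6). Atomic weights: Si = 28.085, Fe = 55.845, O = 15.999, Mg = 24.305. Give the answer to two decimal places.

43.82 mass %

Molar mass of (Mg0.71Fe0.29)2Si2O6: 1.42*24.305 + 0.58*55.845 + 2*28.085 + 6*15.999 = 219.067 g/mol.
Mass of O per formula unit: 6 × 15.999 = 95.994 g.
Weight fraction O = 95.994 / 219.067 = 0.4382.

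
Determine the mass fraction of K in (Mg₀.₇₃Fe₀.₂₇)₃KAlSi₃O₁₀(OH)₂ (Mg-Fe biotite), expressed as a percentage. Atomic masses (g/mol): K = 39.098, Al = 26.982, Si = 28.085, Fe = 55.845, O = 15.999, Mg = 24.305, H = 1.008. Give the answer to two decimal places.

8.83 mass %

Formula mass = 2.19*24.305 + 0.81*55.845 + 1*39.098 + 1*26.982 + 3*28.085 + 12*15.999 + 2*1.008 = 442.801 g/mol, of which 39.098 g is K.
So K makes up 39.098/442.801 = 0.0883 of the mass, i.e. 8.83%.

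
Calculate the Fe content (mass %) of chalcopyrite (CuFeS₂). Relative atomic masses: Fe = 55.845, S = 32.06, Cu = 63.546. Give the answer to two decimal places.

30.43 mass %

Molar mass of CuFeS₂: 1·63.546 + 1·55.845 + 2·32.06 = 183.511 g/mol.
Mass of Fe per formula unit: 1 × 55.845 = 55.845 g.
Weight fraction Fe = 55.845 / 183.511 = 0.3043.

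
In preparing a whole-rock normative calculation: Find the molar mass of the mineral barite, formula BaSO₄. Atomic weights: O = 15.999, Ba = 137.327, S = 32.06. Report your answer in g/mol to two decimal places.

M = 1(137.327) + 1(32.06) + 4(15.999)

233.38 g/mol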